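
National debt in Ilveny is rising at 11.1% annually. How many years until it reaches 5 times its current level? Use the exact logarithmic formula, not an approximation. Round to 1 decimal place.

15.3 years

t = ln(5) / ln(1 + 0.111) = 1.6094 / 0.105261 ≈ 15.29.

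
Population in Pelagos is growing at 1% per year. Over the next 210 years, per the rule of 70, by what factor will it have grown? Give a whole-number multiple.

At 1% one doubling takes ≈ 70.00 years; 210 years is 3 of them, so ×8.

roughly 8 times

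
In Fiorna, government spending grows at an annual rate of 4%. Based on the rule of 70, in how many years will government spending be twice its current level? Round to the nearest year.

At 4%, doubling takes about 70/4 = 17.50 years.

roughly 18 years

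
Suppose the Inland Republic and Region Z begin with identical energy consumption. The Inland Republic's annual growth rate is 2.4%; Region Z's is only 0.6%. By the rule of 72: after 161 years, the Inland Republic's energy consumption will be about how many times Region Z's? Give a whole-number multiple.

around 16 times

Rate gap = 2.4% − 0.6% = 1.8 points.
The ratio doubles every 72/1.8 ≈ 40.00 years.
161/40.00 ≈ 4.03 doublings → ratio ≈ 2^4.03 ≈ 16.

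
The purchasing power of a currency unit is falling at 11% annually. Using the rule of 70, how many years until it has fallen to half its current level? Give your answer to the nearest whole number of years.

6 years

Halving time ≈ 70 / 11 = 6.36 → 6 years.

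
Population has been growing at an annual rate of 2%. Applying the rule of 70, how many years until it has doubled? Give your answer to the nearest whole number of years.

≈ 35 years

70/2 ≈ 35.00, so it doubles roughly every 35 years.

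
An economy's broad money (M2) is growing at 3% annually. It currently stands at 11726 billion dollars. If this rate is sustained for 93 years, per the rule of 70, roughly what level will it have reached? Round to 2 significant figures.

about 190000 billion dollars

It doubles every 70/3 ≈ 23.33 years, so 93 years is 3.99 doublings.
2^3.99 ≈ 15.89; 11726 × 15.89 ≈ 190000 billion dollars.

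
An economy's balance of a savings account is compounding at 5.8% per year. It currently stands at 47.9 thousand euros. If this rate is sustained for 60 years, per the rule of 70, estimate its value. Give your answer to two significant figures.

It doubles every 70/5.8 ≈ 12.07 years, so 60 years is 4.97 doublings.
2^4.97 ≈ 31.34; 47.9 × 31.34 ≈ 1500 thousand euros.

around 1500 thousand euros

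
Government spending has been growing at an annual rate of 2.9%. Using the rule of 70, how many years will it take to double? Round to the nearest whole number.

about 24 years

70/2.9 ≈ 24.14, so it doubles roughly every 24 years.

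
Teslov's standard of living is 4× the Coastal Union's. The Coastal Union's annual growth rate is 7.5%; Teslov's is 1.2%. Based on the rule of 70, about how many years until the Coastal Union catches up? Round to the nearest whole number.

The growth-rate gap is 7.5% − 1.2% = 6.3 percentage points.
So the ratio between them halves every 70/6.3 ≈ 11.11 years.
A 4× gap closes after 2 halvings: 2 × 11.11 ≈ 22 years.

22 years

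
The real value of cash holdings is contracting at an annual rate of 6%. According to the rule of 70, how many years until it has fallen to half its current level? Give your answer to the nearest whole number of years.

approximately 12 years

Halving time ≈ 70 / 6 = 11.67 → 12 years.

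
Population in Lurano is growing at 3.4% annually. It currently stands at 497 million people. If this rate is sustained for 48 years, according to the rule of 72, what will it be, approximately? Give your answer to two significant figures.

≈ 2400 million people

It doubles every 72/3.4 ≈ 21.18 years, so 48 years is 2.27 doublings.
2^2.27 ≈ 4.82; 497 × 4.82 ≈ 2400 million people.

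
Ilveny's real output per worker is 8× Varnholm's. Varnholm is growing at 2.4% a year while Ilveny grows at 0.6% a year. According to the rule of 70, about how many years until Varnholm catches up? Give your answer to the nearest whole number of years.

≈ 117 years

The growth-rate gap is 2.4% − 0.6% = 1.8 percentage points.
So the ratio between them halves every 70/1.8 ≈ 38.89 years.
An 8× gap closes after 3 halvings: 3 × 38.89 ≈ 117 years.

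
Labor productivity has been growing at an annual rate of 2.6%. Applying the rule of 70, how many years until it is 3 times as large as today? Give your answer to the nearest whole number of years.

Doubling time ≈ 70/2.6 = 26.92 years.
3× is log₂ 3 ≈ 1.58 doublings, so ≈ 1.58 × 26.92 = 43 years.

roughly 43 years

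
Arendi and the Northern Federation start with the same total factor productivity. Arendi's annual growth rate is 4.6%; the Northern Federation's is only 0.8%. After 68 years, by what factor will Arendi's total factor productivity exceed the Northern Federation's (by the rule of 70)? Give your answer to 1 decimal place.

Rate gap = 4.6% − 0.8% = 3.8 points.
The ratio doubles every 70/3.8 ≈ 18.42 years.
68/18.42 ≈ 3.69 doublings → ratio ≈ 2^3.69 ≈ 12.9.

about 12.9 times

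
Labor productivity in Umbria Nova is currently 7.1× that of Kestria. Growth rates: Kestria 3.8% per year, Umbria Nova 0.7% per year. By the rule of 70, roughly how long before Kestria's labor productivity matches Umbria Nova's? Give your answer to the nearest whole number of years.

The growth-rate gap is 3.8% − 0.7% = 3.1 percentage points.
So the ratio between them halves every 70/3.1 ≈ 22.58 years.
A 7.1× gap takes log₂(7.1) ≈ 2.83 halvings to close: 2.83 × 22.58 ≈ 64 years.

about 64 years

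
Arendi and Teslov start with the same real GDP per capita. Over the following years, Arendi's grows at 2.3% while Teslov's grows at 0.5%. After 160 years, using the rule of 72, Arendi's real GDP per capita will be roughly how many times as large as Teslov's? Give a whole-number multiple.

Rate gap = 2.3% − 0.5% = 1.8 points.
The ratio doubles every 72/1.8 ≈ 40.00 years.
160/40.00 ≈ 4.00 doublings → ratio ≈ 2^4.00 ≈ 16.

about 16 times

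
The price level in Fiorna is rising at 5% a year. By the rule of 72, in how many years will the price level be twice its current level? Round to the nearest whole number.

14 years

72/5 ≈ 14.40, so it doubles roughly every 14 years.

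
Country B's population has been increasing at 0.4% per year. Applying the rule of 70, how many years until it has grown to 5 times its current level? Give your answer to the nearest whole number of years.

At 0.4% it doubles every 70/0.4 ≈ 175.00 years.
5× is log₂ 5 ≈ 2.32 doublings, so ≈ 2.32 × 175.00 = 406 years.

roughly 406 years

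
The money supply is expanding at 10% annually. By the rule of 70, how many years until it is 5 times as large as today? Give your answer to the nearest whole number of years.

≈ 16 years

Doubling time ≈ 70/10 = 7.00 years.
5× is log₂ 5 ≈ 2.32 doublings, so ≈ 2.32 × 7.00 = 16 years.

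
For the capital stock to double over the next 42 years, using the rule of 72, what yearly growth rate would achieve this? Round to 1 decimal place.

1.7%

72 / 42 ≈ 1.71, so about 1.7% per year.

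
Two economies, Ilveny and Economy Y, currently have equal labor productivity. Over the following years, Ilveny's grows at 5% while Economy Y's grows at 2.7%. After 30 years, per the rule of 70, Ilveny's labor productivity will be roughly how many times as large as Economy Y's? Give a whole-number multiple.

Only the 2.3-point difference matters.
70/2.3 ≈ 30.43 years per doubling of the ratio; 30 years gives 0.99 doublings, so ≈ 2×.

≈ 2 times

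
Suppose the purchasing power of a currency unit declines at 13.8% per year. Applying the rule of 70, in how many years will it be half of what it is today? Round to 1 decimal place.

around 5.1 years

Halving time ≈ 70 / 13.8 = 5.07 → 5.1 years.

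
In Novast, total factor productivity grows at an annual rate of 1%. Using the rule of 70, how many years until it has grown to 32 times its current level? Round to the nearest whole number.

One doubling takes 70/1 = 70.00 years.
32× is 5 doublings, so 5 × 70.00 ≈ 350 years.

around 350 years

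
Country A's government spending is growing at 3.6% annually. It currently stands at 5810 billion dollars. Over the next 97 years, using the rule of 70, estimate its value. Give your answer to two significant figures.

approximately 180000 billion dollars

Doubling time ≈ 70/3.6 = 19.44 years.
97 years is 97/19.44 ≈ 4.99 doublings, a factor of 2^4.99 ≈ 31.78.
5810 × 31.78 ≈ 180000 billion dollars.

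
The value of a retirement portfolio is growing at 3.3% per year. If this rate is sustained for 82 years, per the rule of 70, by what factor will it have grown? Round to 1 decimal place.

Doubles every ≈ 21.21 years (70/3.3).
82 years is 3.87 doublings; 2^3.87 ≈ 14.6×.

≈ 14.6 times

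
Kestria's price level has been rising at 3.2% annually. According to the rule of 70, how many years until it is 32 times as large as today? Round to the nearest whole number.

approximately 109 years

Doubling time ≈ 70/3.2 = 21.88 years.
Getting to 32× needs 5 doublings: 5 × 21.88 ≈ 109 years.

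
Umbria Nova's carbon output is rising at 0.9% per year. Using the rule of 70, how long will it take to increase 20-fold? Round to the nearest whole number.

≈ 336 years

One doubling takes 70/0.9 = 77.78 years.
Reaching 20× takes log₂(20) ≈ 4.32 doublings.
4.32 × 77.78 ≈ 336 years.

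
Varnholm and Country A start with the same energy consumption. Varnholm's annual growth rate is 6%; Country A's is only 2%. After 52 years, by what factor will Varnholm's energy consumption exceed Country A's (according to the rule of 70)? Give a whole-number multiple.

Varnholm pulls ahead at 4 pp per year, so the ratio doubles every 70/4 ≈ 17.50 years.
In 52 years that's 2.97 doublings: 2^2.97 ≈ 8.

around 8 times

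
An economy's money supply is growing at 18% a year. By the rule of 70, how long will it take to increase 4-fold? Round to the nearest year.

Doubling time ≈ 70/18 = 3.89 years.
4× is 2 doublings, so 2 × 3.89 ≈ 8 years.

roughly 8 years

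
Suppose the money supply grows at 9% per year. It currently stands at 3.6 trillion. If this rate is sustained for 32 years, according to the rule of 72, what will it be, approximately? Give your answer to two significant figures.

approximately 58 trillion

Doubling time ≈ 72/9 = 8.00 years.
32 years is 32/8.00 ≈ 4.00 doublings, a factor of 2^4.00 ≈ 16.00.
3.6 × 16.00 ≈ 58 trillion.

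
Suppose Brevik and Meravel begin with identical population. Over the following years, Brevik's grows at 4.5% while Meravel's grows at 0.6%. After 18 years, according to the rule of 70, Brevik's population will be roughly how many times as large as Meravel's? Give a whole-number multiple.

2 times

Brevik pulls ahead at 3.9 pp per year, so the ratio doubles every 70/3.9 ≈ 17.95 years.
In 18 years that's 1.00 doublings: 2^1.00 ≈ 2.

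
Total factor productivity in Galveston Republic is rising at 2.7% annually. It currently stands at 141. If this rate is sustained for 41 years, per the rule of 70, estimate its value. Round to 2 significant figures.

around 420

It doubles every 70/2.7 ≈ 25.93 years, so 41 years is 1.58 doublings.
2^1.58 ≈ 2.99; 141 × 2.99 ≈ 420.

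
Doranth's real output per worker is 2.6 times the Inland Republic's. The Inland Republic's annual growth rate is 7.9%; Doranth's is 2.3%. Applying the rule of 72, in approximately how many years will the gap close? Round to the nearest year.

18 years

What matters is the difference: 5.6 pp.
Rule of 72 on the gap: the ratio halves every 72/5.6 ≈ 12.86 years.
A 2.6 times gap takes log₂(2.6) ≈ 1.38 halvings to close: 1.38 × 12.86 ≈ 18 years.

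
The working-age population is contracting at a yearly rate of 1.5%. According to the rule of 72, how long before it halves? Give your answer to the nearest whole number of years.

Halving time ≈ 72 / 1.5 = 48.00 → 48 years.

about 48 years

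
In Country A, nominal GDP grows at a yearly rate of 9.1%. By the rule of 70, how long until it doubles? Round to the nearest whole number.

≈ 8 years

70/9.1 ≈ 7.69, so it doubles roughly every 8 years.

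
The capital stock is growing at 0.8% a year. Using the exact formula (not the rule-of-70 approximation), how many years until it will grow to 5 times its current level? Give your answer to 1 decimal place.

202.0 years

t = ln(5) / ln(1 + 0.008) = 1.6094 / 0.007968 ≈ 201.98.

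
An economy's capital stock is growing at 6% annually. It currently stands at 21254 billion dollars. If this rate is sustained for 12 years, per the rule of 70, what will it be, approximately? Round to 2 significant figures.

Doubling time ≈ 70/6 = 11.67 years.
12 years is 12/11.67 ≈ 1.03 doublings, a factor of 2^1.03 ≈ 2.04.
21254 × 2.04 ≈ 43000 billion dollars.

≈ 43000 billion dollars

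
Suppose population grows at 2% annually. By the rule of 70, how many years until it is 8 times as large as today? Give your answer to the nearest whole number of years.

At 2% it doubles every 70/2 ≈ 35.00 years.
8× is 3 doublings, so 3 × 35.00 ≈ 105 years.

around 105 years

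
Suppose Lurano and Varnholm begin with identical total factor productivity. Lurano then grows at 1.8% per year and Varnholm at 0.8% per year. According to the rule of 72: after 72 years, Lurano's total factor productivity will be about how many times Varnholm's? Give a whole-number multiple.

Rate gap = 1.8% − 0.8% = 1 point.
The ratio doubles every 72/1 ≈ 72.00 years.
72/72.00 ≈ 1.00 doublings → ratio ≈ 2^1.00 ≈ 2.

2 times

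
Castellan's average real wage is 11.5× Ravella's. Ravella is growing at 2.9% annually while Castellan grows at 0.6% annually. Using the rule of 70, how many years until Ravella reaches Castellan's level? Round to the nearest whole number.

about 107 years

What matters is the difference: 2.3 pp.
Rule of 70 on the gap: the ratio halves every 70/2.3 ≈ 30.43 years.
An 11.5× gap takes log₂(11.5) ≈ 3.52 halvings to close: 3.52 × 30.43 ≈ 107 years.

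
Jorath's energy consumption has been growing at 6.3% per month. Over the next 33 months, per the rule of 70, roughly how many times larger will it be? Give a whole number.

about 8 times

Doubling time ≈ 70/6.3 = 11.11 months.
33/11.11 ≈ 3 doublings, so about 2^3 = 8×.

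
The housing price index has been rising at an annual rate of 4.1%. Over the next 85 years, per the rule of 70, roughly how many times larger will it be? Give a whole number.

approximately 32 times

Doubling time ≈ 70/4.1 = 17.07 years.
85/17.07 ≈ 5 doublings, so about 2^5 = 32×.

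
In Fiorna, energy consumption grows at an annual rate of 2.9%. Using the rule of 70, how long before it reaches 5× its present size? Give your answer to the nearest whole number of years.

At 2.9% it doubles every 70/2.9 ≈ 24.14 years.
5× is log₂ 5 ≈ 2.32 doublings, so ≈ 2.32 × 24.14 = 56 years.

≈ 56 years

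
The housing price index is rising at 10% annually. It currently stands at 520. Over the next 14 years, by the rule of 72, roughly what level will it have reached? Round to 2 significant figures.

approximately 2000

It doubles every 72/10 ≈ 7.20 years, so 14 years is 1.94 doublings.
2^1.94 ≈ 3.84; 520 × 3.84 ≈ 2000.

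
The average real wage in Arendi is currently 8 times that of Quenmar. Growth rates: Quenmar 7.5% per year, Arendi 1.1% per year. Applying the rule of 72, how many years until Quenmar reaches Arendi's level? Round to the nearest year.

roughly 34 years

What matters is the difference: 6.4 pp.
Rule of 72 on the gap: the ratio halves every 72/6.4 ≈ 11.25 years.
An 8 times gap closes after 3 halvings: 3 × 11.25 ≈ 34 years.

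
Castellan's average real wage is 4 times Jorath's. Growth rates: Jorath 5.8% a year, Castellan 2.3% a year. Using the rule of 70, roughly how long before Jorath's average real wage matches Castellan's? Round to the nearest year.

Jorath gains on Castellan at 5.8% − 2.3% = 3.5 points a year.
At that relative rate the gap halves every 70/3.5 ≈ 20.00 years.
A 4 times gap closes after 2 halvings: 2 × 20.00 ≈ 40 years.

40 years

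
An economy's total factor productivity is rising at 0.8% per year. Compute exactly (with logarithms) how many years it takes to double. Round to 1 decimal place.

t = ln(2) / ln(1 + 0.008) = 0.6931 / 0.007968 ≈ 86.99.

87.0 years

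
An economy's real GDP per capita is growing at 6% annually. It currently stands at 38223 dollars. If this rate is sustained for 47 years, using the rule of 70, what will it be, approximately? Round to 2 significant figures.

Doubling time ≈ 70/6 = 11.67 years.
47 years is 47/11.67 ≈ 4.03 doublings, a factor of 2^4.03 ≈ 16.34.
38223 × 16.34 ≈ 620000 dollars.

approximately 620000 dollars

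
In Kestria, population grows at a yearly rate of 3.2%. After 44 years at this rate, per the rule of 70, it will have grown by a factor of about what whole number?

Doubling time ≈ 70/3.2 = 21.88 years.
44/21.88 ≈ 2 doublings, so about 2^2 = 4×.

about 4 times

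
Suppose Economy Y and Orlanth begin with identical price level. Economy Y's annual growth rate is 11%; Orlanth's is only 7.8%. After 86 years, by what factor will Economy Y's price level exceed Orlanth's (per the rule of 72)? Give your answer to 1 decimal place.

Economy Y pulls ahead at 3.2 pp per year, so the ratio doubles every 72/3.2 ≈ 22.50 years.
In 86 years that's 3.82 doublings: 2^3.82 ≈ 14.1.

about 14.1 times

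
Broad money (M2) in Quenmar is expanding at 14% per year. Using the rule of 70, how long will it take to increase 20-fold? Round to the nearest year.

roughly 22 years

One doubling takes 70/14 = 5.00 years.
Reaching 20× takes log₂(20) ≈ 4.32 doublings.
4.32 × 5.00 ≈ 22 years.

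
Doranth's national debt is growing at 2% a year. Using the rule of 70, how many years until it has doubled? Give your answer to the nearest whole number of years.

70/2 ≈ 35.00, so it doubles roughly every 35 years.

roughly 35 years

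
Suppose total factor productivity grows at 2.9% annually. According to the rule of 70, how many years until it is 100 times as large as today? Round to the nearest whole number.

One doubling takes 70/2.9 = 24.14 years.
Reaching 100× takes log₂(100) ≈ 6.64 doublings.
6.64 × 24.14 ≈ 160 years.

around 160 years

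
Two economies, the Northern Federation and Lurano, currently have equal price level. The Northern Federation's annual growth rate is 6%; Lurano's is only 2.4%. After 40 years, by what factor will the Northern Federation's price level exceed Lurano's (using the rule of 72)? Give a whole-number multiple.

≈ 4 times

the Northern Federation pulls ahead at 3.6 pp per year, so the ratio doubles every 72/3.6 ≈ 20.00 years.
In 40 years that's 2.00 doublings: 2^2.00 ≈ 4.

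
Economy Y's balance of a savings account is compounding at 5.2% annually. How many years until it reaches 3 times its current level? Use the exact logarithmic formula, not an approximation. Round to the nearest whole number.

22 years

t = ln(3) / ln(1 + 0.052) = 1.0986 / 0.050693 ≈ 21.67.
≈ 22 years.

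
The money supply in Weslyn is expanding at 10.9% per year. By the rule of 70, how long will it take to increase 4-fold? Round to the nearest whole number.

about 13 years

Doubling time ≈ 70/10.9 = 6.42 years.
4 = 2^2, so 2 doublings → 13 years.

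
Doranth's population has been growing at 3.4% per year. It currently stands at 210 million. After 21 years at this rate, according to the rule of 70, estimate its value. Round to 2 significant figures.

430 million

Doubling time ≈ 70/3.4 = 20.59 years.
21 years is 21/20.59 ≈ 1.02 doublings, a factor of 2^1.02 ≈ 2.03.
210 × 2.03 ≈ 430 million.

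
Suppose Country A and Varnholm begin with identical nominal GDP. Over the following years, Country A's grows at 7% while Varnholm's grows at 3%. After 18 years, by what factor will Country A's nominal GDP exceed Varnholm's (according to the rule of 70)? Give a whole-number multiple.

Rate gap = 7% − 3% = 4 points.
The ratio doubles every 70/4 ≈ 17.50 years.
18/17.50 ≈ 1.03 doublings → ratio ≈ 2^1.03 ≈ 2.

roughly 2 times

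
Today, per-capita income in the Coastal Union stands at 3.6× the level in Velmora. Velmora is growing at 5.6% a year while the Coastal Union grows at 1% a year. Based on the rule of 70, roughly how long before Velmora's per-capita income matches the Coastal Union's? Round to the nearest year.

28 years

What matters is the difference: 4.6 pp.
Rule of 70 on the gap: the ratio halves every 70/4.6 ≈ 15.22 years.
A 3.6× gap takes log₂(3.6) ≈ 1.85 halvings to close: 1.85 × 15.22 ≈ 28 years.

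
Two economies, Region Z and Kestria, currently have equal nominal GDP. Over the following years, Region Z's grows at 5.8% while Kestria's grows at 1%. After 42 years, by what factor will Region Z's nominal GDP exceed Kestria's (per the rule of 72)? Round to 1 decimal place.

7.0 times

Rate gap = 5.8% − 1% = 4.8 points.
The ratio doubles every 72/4.8 ≈ 15.00 years.
42/15.00 ≈ 2.80 doublings → ratio ≈ 2^2.80 ≈ 7.0.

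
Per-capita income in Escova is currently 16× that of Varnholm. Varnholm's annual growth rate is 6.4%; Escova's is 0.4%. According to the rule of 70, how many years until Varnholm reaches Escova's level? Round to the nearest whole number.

Varnholm gains on Escova at 6.4% − 0.4% = 6 points a year.
At that relative rate the gap halves every 70/6 ≈ 11.67 years.
A 16× gap closes after 4 halvings: 4 × 11.67 ≈ 47 years.

≈ 47 years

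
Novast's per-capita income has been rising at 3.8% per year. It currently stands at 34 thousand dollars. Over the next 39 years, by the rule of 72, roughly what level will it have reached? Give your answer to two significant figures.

approximately 140 thousand dollars

It doubles every 72/3.8 ≈ 18.95 years, so 39 years is 2.06 doublings.
2^2.06 ≈ 4.17; 34 × 4.17 ≈ 140 thousand dollars.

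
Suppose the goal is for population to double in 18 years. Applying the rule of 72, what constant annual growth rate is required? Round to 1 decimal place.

72 / 18 ≈ 4.00, so about 4.0% annually.

≈ 4.0% annually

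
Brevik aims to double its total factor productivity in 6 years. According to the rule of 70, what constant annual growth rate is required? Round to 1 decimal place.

11.7%

70 / 6 ≈ 11.67, so about 11.7% annually.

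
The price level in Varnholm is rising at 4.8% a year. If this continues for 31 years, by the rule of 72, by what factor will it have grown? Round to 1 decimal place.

4.2 times

Doubles every ≈ 15.00 years (72/4.8).
31 years is 2.07 doublings; 2^2.07 ≈ 4.2×.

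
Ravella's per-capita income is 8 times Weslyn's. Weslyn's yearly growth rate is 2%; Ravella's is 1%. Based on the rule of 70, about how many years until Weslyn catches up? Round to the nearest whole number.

Weslyn gains on Ravella at 2% − 1% = 1 point a year.
At that relative rate the gap halves every 70/1 ≈ 70.00 years.
An 8 times gap closes after 3 halvings: 3 × 70.00 ≈ 210 years.

about 210 years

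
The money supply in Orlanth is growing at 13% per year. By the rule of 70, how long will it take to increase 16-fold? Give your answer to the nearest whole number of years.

22 years

One doubling takes 70/13 = 5.38 years.
16 = 2^4, so 4 doublings → 22 years.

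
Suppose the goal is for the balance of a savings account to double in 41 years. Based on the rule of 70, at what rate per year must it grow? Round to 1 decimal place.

70 / 41 ≈ 1.71, so about 1.7% per year.

approximately 1.7%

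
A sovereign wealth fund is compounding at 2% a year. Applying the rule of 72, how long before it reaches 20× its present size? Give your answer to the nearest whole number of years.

One doubling takes 72/2 = 36.00 years.
20× is log₂ 20 ≈ 4.32 doublings, so ≈ 4.32 × 36.00 = 156 years.

≈ 156 years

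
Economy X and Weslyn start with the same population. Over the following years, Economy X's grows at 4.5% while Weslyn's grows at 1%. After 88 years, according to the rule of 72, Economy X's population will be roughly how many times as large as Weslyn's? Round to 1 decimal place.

Economy X pulls ahead at 3.5 pp per year, so the ratio doubles every 72/3.5 ≈ 20.57 years.
In 88 years that's 4.28 doublings: 2^4.28 ≈ 19.4.

around 19.4 times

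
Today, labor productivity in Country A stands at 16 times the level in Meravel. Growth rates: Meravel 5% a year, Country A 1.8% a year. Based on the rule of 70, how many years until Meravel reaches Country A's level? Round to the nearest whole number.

88 years

The growth-rate gap is 5% − 1.8% = 3.2 percentage points.
So the ratio between them halves every 70/3.2 ≈ 21.88 years.
A 16 times gap closes after 4 halvings: 4 × 21.88 ≈ 88 years.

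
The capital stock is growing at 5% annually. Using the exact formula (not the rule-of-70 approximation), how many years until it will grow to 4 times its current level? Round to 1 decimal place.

t = ln(4) / ln(1 + 0.05) = 1.3863 / 0.048790 ≈ 28.41.

28.4 years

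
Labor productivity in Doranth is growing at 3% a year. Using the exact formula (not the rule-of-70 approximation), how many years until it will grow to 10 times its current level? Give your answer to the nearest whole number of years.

78 years

t = ln(10) / ln(1 + 0.03) = 2.3026 / 0.029559 ≈ 77.90.
≈ 78 years.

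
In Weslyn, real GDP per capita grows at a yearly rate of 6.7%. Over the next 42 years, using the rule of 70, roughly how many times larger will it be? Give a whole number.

approximately 16 times

Doubling time ≈ 70/6.7 = 10.45 years.
42/10.45 ≈ 4 doublings, so about 2^4 = 16×.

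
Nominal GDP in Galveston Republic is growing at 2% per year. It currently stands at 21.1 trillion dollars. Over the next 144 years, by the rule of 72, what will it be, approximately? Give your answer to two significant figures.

≈ 340 trillion dollars

Doubling time ≈ 72/2 = 36.00 years.
144 years is 144/36.00 ≈ 4.00 doublings, a factor of 2^4.00 ≈ 16.00.
21.1 × 16.00 ≈ 340 trillion dollars.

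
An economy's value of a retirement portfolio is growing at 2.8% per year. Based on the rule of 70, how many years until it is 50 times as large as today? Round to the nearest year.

At 2.8% it doubles every 70/2.8 ≈ 25.00 years.
50× is log₂ 50 ≈ 5.64 doublings, so ≈ 5.64 × 25.00 = 141 years.

approximately 141 years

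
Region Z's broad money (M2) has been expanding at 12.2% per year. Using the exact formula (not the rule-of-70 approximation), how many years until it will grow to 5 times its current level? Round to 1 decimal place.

14.0 years

t = ln(5) / ln(1 + 0.122) = 1.6094 / 0.115113 ≈ 13.98.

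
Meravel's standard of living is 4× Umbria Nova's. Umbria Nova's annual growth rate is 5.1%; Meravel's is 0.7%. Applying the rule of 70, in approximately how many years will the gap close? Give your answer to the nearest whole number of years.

≈ 32 years

What matters is the difference: 4.4 pp.
Rule of 70 on the gap: the ratio halves every 70/4.4 ≈ 15.91 years.
A 4× gap closes after 2 halvings: 2 × 15.91 ≈ 32 years.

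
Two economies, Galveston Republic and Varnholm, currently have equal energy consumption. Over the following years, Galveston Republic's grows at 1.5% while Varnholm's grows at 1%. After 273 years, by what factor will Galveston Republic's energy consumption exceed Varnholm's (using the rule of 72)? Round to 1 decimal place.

Galveston Republic pulls ahead at 0.5 pp per year, so the ratio doubles every 72/0.5 ≈ 144.00 years.
In 273 years that's 1.90 doublings: 2^1.90 ≈ 3.7.

3.7 times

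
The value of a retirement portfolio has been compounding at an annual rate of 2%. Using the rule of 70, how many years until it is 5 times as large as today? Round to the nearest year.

≈ 81 years

One doubling takes 70/2 = 35.00 years.
Reaching 5× takes log₂(5) ≈ 2.32 doublings.
2.32 × 35.00 ≈ 81 years.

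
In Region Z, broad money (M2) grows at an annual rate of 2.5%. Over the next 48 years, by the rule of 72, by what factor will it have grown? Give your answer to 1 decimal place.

3.2 times

Doubling time ≈ 72/2.5 = 28.80 years.
48 years / 28.80 ≈ 1.67 doublings → factor 2^1.67 ≈ 3.2.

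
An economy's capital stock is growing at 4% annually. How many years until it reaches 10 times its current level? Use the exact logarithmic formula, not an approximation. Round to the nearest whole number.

t = ln(10) / ln(1 + 0.04) = 2.3026 / 0.039221 ≈ 58.71.
≈ 59 years.

59 years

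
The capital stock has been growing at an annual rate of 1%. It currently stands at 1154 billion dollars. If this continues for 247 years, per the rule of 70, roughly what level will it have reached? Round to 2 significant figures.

It doubles every 70/1 ≈ 70.00 years, so 247 years is 3.53 doublings.
2^3.53 ≈ 11.55; 1154 × 11.55 ≈ 13000 billion dollars.

about 13000 billion dollars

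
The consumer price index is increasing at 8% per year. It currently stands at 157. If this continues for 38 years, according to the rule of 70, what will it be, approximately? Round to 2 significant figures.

approximately 3200

Doubling time ≈ 70/8 = 8.75 years.
38 years is 38/8.75 ≈ 4.34 doublings, a factor of 2^4.34 ≈ 20.25.
157 × 20.25 ≈ 3200.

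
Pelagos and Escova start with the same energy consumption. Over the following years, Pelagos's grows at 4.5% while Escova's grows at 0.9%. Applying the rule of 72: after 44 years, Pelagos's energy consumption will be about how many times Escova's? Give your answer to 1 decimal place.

around 4.6 times

Only the 3.6-point difference matters.
72/3.6 ≈ 20.00 years per doubling of the ratio; 44 years gives 2.20 doublings, so ≈ 4.6×.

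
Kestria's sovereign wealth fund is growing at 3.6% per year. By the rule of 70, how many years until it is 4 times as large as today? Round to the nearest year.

about 39 years

One doubling takes 70/3.6 = 19.44 years.
4 = 2^2, so 2 doublings → 39 years.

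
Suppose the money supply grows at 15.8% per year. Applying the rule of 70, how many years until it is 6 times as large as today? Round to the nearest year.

One doubling takes 70/15.8 = 4.43 years.
6× is log₂ 6 ≈ 2.58 doublings, so ≈ 2.58 × 4.43 = 11 years.

approximately 11 years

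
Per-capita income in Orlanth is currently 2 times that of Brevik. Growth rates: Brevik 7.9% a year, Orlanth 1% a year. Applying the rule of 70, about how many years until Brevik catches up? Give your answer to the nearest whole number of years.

What matters is the difference: 6.9 pp.
Rule of 70 on the gap: the ratio halves every 70/6.9 ≈ 10.14 years.
A 2 times gap closes after 1 halving: 1 × 10.14 ≈ 10 years.

10 years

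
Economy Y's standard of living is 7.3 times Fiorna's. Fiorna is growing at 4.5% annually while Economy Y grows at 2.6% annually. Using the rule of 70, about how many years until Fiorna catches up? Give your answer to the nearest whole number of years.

106 years

Fiorna gains on Economy Y at 4.5% − 2.6% = 1.9 points a year.
At that relative rate the gap halves every 70/1.9 ≈ 36.84 years.
A 7.3 times gap takes log₂(7.3) ≈ 2.87 halvings to close: 2.87 × 36.84 ≈ 106 years.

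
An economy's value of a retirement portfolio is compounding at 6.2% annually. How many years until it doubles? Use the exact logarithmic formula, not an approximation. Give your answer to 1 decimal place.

11.5 years

t = ln(2) / ln(1 + 0.062) = 0.6931 / 0.060154 ≈ 11.52.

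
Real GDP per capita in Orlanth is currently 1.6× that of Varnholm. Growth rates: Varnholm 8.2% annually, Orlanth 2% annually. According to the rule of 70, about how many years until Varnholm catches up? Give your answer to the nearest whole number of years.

Varnholm gains on Orlanth at 8.2% − 2% = 6.2 points a year.
At that relative rate the gap halves every 70/6.2 ≈ 11.29 years.
A 1.6× gap takes log₂(1.6) ≈ 0.68 halvings to close: 0.68 × 11.29 ≈ 8 years.

8 years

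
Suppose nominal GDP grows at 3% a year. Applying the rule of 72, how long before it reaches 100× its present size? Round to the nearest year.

≈ 159 years

One doubling takes 72/3 = 24.00 years.
Reaching 100× takes log₂(100) ≈ 6.64 doublings.
6.64 × 24.00 ≈ 159 years.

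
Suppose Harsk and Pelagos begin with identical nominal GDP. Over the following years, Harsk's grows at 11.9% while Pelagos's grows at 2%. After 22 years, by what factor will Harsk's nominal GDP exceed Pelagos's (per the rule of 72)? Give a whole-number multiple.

roughly 8 times

Rate gap = 11.9% − 2% = 9.9 points.
The ratio doubles every 72/9.9 ≈ 7.27 years.
22/7.27 ≈ 3.03 doublings → ratio ≈ 2^3.03 ≈ 8.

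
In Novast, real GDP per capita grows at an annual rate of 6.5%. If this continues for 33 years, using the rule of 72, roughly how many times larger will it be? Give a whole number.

about 8 times

72/6.5 ≈ 11.08 years per doubling.
33 years fits 3 doublings: 2^3 = 8.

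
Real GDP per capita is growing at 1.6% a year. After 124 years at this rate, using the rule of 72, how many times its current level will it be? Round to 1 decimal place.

Doubling time ≈ 72/1.6 = 45.00 years.
124 years / 45.00 ≈ 2.76 doublings → factor 2^2.76 ≈ 6.8.

≈ 6.8 times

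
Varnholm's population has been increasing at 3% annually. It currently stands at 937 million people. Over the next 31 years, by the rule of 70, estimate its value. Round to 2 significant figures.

2400 million people

It doubles every 70/3 ≈ 23.33 years, so 31 years is 1.33 doublings.
2^1.33 ≈ 2.51; 937 × 2.51 ≈ 2400 million people.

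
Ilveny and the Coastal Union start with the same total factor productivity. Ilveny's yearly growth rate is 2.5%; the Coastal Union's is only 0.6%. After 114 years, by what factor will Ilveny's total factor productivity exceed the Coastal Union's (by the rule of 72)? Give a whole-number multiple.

Rate gap = 2.5% − 0.6% = 1.9 points.
The ratio doubles every 72/1.9 ≈ 37.89 years.
114/37.89 ≈ 3.01 doublings → ratio ≈ 2^3.01 ≈ 8.

approximately 8 times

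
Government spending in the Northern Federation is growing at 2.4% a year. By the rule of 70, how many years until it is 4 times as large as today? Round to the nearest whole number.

approximately 58 years

Doubling time ≈ 70/2.4 = 29.17 years.
4 = 2^2, so 2 doublings → 58 years.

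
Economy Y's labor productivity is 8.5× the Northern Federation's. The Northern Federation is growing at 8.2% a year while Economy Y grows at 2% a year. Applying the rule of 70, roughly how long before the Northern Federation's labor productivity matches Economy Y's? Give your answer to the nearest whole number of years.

The growth-rate gap is 8.2% − 2% = 6.2 percentage points.
So the ratio between them halves every 70/6.2 ≈ 11.29 years.
An 8.5× gap takes log₂(8.5) ≈ 3.09 halvings to close: 3.09 × 11.29 ≈ 35 years.

35 years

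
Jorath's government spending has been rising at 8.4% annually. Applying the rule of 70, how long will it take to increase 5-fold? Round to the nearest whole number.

≈ 19 years

Doubling time ≈ 70/8.4 = 8.33 years.
Reaching 5× takes log₂(5) ≈ 2.32 doublings.
2.32 × 8.33 ≈ 19 years.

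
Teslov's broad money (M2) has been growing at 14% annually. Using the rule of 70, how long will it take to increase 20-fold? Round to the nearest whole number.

At 14% it doubles every 70/14 ≈ 5.00 years.
20× is log₂ 20 ≈ 4.32 doublings, so ≈ 4.32 × 5.00 = 22 years.

roughly 22 years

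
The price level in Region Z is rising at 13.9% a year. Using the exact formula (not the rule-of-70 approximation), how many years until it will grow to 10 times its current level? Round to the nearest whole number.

t = ln(10) / ln(1 + 0.139) = 2.3026 / 0.130151 ≈ 17.69.
≈ 18 years.

18 years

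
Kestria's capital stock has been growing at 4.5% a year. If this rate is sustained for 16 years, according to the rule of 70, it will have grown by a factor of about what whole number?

At 4.5% one doubling takes ≈ 15.56 years; 16 years is 1 of them, so ×2.

≈ 2 times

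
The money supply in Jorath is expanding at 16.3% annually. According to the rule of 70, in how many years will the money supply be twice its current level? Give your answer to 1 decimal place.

At 16.3%, doubling takes about 70/16.3 = 4.29 years.

4.3 years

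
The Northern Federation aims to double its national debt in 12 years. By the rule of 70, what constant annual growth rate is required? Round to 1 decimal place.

approximately 5.8% a year

70 / 12 ≈ 5.83, so about 5.8% a year.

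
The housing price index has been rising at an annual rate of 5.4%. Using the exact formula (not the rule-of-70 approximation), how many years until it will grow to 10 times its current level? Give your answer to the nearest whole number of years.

44 years

t = ln(10) / ln(1 + 0.054) = 2.3026 / 0.052592 ≈ 43.78.
≈ 44 years.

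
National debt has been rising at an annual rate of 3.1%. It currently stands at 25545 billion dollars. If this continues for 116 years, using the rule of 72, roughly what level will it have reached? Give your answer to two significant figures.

It doubles every 72/3.1 ≈ 23.23 years, so 116 years is 4.99 doublings.
2^4.99 ≈ 31.78; 25545 × 31.78 ≈ 810000 billion dollars.

≈ 810000 billion dollars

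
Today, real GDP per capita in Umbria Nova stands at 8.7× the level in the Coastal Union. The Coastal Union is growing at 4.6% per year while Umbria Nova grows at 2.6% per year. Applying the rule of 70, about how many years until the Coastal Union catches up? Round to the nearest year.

approximately 109 years

The growth-rate gap is 4.6% − 2.6% = 2 percentage points.
So the ratio between them halves every 70/2 ≈ 35.00 years.
An 8.7× gap takes log₂(8.7) ≈ 3.12 halvings to close: 3.12 × 35.00 ≈ 109 years.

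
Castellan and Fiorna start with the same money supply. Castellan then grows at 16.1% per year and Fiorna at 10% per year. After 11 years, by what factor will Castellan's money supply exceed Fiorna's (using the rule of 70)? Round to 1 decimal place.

about 1.9 times

Only the 6.1-point difference matters.
70/6.1 ≈ 11.48 years per doubling of the ratio; 11 years gives 0.96 doublings, so ≈ 1.9×.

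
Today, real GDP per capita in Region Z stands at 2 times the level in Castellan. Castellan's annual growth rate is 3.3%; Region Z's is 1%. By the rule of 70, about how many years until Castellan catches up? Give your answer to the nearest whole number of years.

Castellan gains on Region Z at 3.3% − 1% = 2.3 points a year.
At that relative rate the gap halves every 70/2.3 ≈ 30.43 years.
A 2 times gap closes after 1 halving: 1 × 30.43 ≈ 30 years.

≈ 30 years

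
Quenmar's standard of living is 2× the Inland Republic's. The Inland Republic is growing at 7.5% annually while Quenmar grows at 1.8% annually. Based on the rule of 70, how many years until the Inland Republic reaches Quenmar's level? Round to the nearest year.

about 12 years

The growth-rate gap is 7.5% − 1.8% = 5.7 percentage points.
So the ratio between them halves every 70/5.7 ≈ 12.28 years.
A 2× gap closes after 1 halving: 1 × 12.28 ≈ 12 years.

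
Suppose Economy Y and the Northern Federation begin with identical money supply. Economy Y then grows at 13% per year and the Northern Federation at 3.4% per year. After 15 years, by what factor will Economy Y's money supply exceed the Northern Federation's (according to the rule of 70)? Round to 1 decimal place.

about 4.2 times

Economy Y pulls ahead at 9.6 pp per year, so the ratio doubles every 70/9.6 ≈ 7.29 years.
In 15 years that's 2.06 doublings: 2^2.06 ≈ 4.2.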